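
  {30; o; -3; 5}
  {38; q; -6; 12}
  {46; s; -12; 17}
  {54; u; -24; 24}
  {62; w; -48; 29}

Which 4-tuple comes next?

First slot — +8 each step: 30, 38, 46, 54, 62 → 70.
Letter: o, q, s, u, w → y (letters move forward 2 places in the alphabet).
Third slot goes -3, -6, -12, -24, -48 → -96 (×2 each step).
Fourth slot: 5, 12, 17, 24, 29 → 36 (alternating steps +7, +5, +7, +5, …).
So the next 4-tuple is {70; y; -96; 36}.

{70; y; -96; 36}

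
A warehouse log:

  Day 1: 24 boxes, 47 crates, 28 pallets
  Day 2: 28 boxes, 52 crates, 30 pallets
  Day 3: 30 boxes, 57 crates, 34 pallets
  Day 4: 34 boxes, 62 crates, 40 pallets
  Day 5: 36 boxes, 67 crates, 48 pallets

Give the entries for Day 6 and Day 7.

Boxes goes 24, 28, 30, 34, 36 → 40 → 42 (alternating steps +4, +2, +4, +2, …).
Crates: 47, 52, 57, 62, 67 → 72 → 77 (+5 each step).
Pallets goes 28, 30, 34, 40, 48 → 58 → 70 (differences are 2, 4, 6, … (increasing by 2 each time)).
Putting the parts together: 40 boxes, 72 crates, 58 pallets and then 42 boxes, 77 crates, 70 pallets.

40 boxes, 72 crates, 58 pallets; 42 boxes, 77 crates, 70 pallets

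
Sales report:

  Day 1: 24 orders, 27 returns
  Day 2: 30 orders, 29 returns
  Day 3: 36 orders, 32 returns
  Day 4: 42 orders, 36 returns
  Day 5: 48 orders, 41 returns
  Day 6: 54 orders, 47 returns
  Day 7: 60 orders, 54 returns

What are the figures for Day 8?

66 orders, 62 returns

Orders: +6 each step; 24, 30, 36, 42, 48, 54, 60 → 66.
Returns: 27, 29, 32, 36, 41, 47, 54 → 62 (differences are 2, 3, 4, … (increasing by 1 each time)).
Putting it together: 66 orders, 62 returns.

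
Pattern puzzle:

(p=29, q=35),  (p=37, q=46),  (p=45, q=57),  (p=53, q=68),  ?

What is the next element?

(p=61, q=79)

P — +8 each step: 29, 37, 45, 53 → 61.
Q goes 35, 46, 57, 68 → 79 (+11 each step).
Putting it together: (p=61, q=79).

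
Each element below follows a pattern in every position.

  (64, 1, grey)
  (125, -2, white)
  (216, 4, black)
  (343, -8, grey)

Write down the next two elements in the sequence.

(512, 16, white), (729, -32, black)

For the first part, perfect cubes: 4³, 5³, 6³, …: 64, 125, 216, 343 → 512 → 729.
Second part goes 1, -2, 4, -8 → 16 → -32 (×(-2) each step).
Shade — repeats grey → white → black: grey, white, black, grey → white → black.
Putting the parts together: (512, 16, white) and then (729, -32, black).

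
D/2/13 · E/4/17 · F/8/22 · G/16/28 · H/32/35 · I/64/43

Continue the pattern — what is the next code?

J/128/52

Letter: letters move forward 1 place in the alphabet; D, E, F, G, H, I → J.
For the second component, ×2 each step: 2, 4, 8, 16, 32, 64 → 128.
Third component: differences are 4, 5, 6, … (increasing by 1 each time); 13, 17, 22, 28, 35, 43 → 52.
Putting it together: J/128/52.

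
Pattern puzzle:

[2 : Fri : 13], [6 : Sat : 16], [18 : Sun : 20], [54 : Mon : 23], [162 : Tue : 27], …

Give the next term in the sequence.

[486 : Wed : 30]

First part — ×3 each step: 2, 6, 18, 54, 162 → 486.
For the day, runs through the weekdays Mon→Sun: Fri, Sat, Sun, Mon, Tue → Wed.
Third part: alternating steps +3, +4, +3, +4, …; 13, 16, 20, 23, 27 → 30.
So the next term is [486 : Wed : 30].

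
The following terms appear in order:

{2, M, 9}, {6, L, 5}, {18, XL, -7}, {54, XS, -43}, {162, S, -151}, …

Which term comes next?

First coordinate — ×3 each step: 2, 6, 18, 54, 162 → 486.
Size: runs through clothing sizes XS→XL; M, L, XL, XS, S → M.
Third coordinate — together with the first coordinate always sums to 11: 9, 5, -7, -43, -151 → -475.
Putting it together: {486, M, -475}.

{486, M, -475}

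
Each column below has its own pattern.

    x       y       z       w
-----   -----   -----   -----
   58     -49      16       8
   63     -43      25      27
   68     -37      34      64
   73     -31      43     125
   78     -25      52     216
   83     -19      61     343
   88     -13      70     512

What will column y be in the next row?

-7

Column x goes 58, 63, 68, 73, 78, 83, 88 → 93 (+5 each step).
Column y: +6 each step, so -49, -43, -37, -31, -25, -19, -13 → -7.
Column z goes 16, 25, 34, 43, 52, 61, 70 → 79 (+9 each step).
Column w goes 8, 27, 64, 125, 216, 343, 512 → 729 (perfect cubes: 2³, 3³, 4³, …).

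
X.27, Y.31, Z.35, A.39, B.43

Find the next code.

C.47

Letter goes X, Y, Z, A, B → C (letters move forward 1 place in the alphabet, wrapping Z→A).
Second component goes 27, 31, 35, 39, 43 → 47 (+4 each step).
So the next code is C.47.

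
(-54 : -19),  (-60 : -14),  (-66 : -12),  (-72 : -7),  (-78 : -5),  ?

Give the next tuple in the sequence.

(-84 : 0)

First coordinate — −6 each step: -54, -60, -66, -72, -78 → -84.
For the second coordinate, alternating steps +5, +2, +5, +2, …: -19, -14, -12, -7, -5 → 0.
So the next tuple is (-84 : 0).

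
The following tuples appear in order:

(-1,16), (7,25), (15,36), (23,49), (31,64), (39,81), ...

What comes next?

First slot: +8 each step; -1, 7, 15, 23, 31, 39 → 47.
Second slot — perfect squares: 4², 5², 6², …: 16, 25, 36, 49, 64, 81 → 100.
So the next tuple is (47,100).

(47,100)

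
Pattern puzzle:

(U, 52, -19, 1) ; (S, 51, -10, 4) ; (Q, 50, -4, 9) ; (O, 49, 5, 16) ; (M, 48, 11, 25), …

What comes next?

(K, 47, 20, 36)

Letter: letters move back 2 places in the alphabet; U, S, Q, O, M → K.
Second coordinate: 52, 51, 50, 49, 48 → 47 (−1 each step).
For the third coordinate, alternating steps +9, +6, +9, +6, …: -19, -10, -4, 5, 11 → 20.
Fourth coordinate: 1, 4, 9, 16, 25 → 36 (perfect squares: 1², 2², 3², …).
So the next term is (K, 47, 20, 36).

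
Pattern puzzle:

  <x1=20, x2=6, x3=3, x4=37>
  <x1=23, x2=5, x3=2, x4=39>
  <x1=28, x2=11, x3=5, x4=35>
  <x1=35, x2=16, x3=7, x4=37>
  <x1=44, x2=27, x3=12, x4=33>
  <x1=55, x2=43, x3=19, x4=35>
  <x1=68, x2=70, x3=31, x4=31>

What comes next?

For the x1, differences are 3, 5, 7, … (increasing by 2 each time): 20, 23, 28, 35, 44, 55, 68 → 83.
X2 — each term is the sum of the two before it: 6, 5, 11, 16, 27, 43, 70 → 113.
X3 — each term is the sum of the two before it: 3, 2, 5, 7, 12, 19, 31 → 50.
X4 goes 37, 39, 35, 37, 33, 35, 31 → 33 (alternating steps +2, −4, +2, −4, …).
Combining the parts gives <x1=83, x2=113, x3=50, x4=33>.

<x1=83, x2=113, x3=50, x4=33>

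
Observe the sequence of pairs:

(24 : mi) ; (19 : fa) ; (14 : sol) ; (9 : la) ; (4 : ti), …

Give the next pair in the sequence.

First entry — −5 each step: 24, 19, 14, 9, 4 → -1.
Note — runs through the solfège scale do→ti: mi, fa, sol, la, ti → do.
Putting it together: (-1 : do).

(-1 : do)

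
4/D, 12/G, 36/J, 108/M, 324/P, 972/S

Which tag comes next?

For the first component, ×3 each step: 4, 12, 36, 108, 324, 972 → 2916.
Letter: D, G, J, M, P, S → V (letters move forward 3 places in the alphabet).
Combining the parts gives 2916/V.

2916/V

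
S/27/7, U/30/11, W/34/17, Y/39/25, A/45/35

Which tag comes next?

C/52/47

Letter: letters move forward 2 places in the alphabet, wrapping Z→A, so S, U, W, Y, A → C.
Second component: differences are 3, 4, 5, … (increasing by 1 each time), so 27, 30, 34, 39, 45 → 52.
Third component: differences are 4, 6, 8, … (increasing by 2 each time); 7, 11, 17, 25, 35 → 47.
Combining the parts gives C/52/47.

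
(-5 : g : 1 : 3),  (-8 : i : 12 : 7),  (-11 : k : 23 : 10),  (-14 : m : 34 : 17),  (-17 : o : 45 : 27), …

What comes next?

(-20 : q : 56 : 44)

For the first entry, −3 each step: -5, -8, -11, -14, -17 → -20.
Letter: letters move forward 2 places in the alphabet; g, i, k, m, o → q.
Third entry — +11 each step: 1, 12, 23, 34, 45 → 56.
For the fourth entry, each term is the sum of the two before it: 3, 7, 10, 17, 27 → 44.
Combining the parts gives (-20 : q : 56 : 44).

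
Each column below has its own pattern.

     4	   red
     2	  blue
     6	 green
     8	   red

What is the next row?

14  blue

First component — each term is the sum of the two before it: 4, 2, 6, 8 → 14.
Colour: red, blue, green, red → blue (repeats red → blue → green).
Combining the parts gives 14  blue.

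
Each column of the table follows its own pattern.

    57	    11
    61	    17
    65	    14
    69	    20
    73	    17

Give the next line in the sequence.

77  23

First component: +4 each step, so 57, 61, 65, 69, 73 → 77.
Second component goes 11, 17, 14, 20, 17 → 23 (alternating steps +6, −3, +6, −3, …).
So the next line is 77  23.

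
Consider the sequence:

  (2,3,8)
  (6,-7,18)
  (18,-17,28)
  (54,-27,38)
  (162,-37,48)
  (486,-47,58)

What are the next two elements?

First value: ×3 each step; 2, 6, 18, 54, 162, 486 → 1458 → 4374.
Second value — −10 each step: 3, -7, -17, -27, -37, -47 → -57 → -67.
For the third value, together with the second value always sums to 11: 8, 18, 28, 38, 48, 58 → 68 → 78.
So the next two elements are (1458,-57,68) and (4374,-67,78).

(1458,-57,68), (4374,-67,78)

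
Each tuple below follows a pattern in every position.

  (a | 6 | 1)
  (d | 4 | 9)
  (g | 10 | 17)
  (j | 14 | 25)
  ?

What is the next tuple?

(m | 24 | 33)

Letter: a, d, g, j → m (letters move forward 3 places in the alphabet).
Second coordinate: each term is the sum of the two before it; 6, 4, 10, 14 → 24.
For the third coordinate, +8 each step: 1, 9, 17, 25 → 33.
So the next tuple is (m | 24 | 33).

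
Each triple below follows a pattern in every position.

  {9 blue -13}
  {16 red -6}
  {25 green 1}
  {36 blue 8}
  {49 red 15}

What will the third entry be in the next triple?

First entry — perfect squares: 3², 4², 5², …: 9, 16, 25, 36, 49 → 64.
Colour goes blue, red, green, blue, red → green (repeats blue → red → green).
Third entry goes -13, -6, 1, 8, 15 → 22 (+7 each step).

22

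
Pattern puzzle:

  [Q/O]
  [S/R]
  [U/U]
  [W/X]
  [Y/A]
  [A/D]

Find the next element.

First letter: Q, S, U, W, Y, A → C (letters move forward 2 places in the alphabet, wrapping Z→A).
Second letter — letters move forward 3 places in the alphabet, wrapping Z→A: O, R, U, X, A, D → G.
So the next element is [C/G].

[C/G]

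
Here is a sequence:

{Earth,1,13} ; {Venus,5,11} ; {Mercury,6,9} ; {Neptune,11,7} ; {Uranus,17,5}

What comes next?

{Saturn,28,3}

Planet goes Earth, Venus, Mercury, Neptune, Uranus → Saturn (runs backward through the planets Mercury→Neptune).
Second entry — each term is the sum of the two before it: 1, 5, 6, 11, 17 → 28.
Third entry goes 13, 11, 9, 7, 5 → 3 (−2 each step).
So the next tuple is {Saturn,28,3}.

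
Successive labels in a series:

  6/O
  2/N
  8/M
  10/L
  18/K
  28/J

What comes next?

46/I

First component: 6, 2, 8, 10, 18, 28 → 46 (each term is the sum of the two before it).
Letter goes O, N, M, L, K, J → I (letters move back 1 place in the alphabet).
Combining the parts gives 46/I.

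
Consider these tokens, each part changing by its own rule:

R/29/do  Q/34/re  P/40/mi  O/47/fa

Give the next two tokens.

Letter: letters move back 1 place in the alphabet, so R, Q, P, O → N → M.
Second component goes 29, 34, 40, 47 → 55 → 64 (differences are 5, 6, 7, … (increasing by 1 each time)).
Note: runs through the solfège scale do→ti; do, re, mi, fa → sol → la.
So the next two tokens are N/55/sol and M/64/la.

N/55/sol, M/64/la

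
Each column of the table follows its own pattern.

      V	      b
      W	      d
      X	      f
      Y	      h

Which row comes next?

First letter: letters move forward 1 place in the alphabet; V, W, X, Y → Z.
For the second letter, letters move forward 2 places in the alphabet: b, d, f, h → j.
So the next row is Z  j.

Z  j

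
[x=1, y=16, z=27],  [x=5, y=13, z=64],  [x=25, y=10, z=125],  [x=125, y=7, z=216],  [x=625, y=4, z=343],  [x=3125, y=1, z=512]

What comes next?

X goes 1, 5, 25, 125, 625, 3125 → 15625 (×5 each step).
For the y, −3 each step: 16, 13, 10, 7, 4, 1 → -2.
Z goes 27, 64, 125, 216, 343, 512 → 729 (perfect cubes: 3³, 4³, 5³, …).
Putting it together: [x=15625, y=-2, z=729].

[x=15625, y=-2, z=729]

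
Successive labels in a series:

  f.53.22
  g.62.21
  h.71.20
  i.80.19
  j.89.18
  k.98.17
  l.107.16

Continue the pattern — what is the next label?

m.116.15

Letter goes f, g, h, i, j, k, l → m (letters move forward 1 place in the alphabet).
Second component: 53, 62, 71, 80, 89, 98, 107 → 116 (+9 each step).
Third component goes 22, 21, 20, 19, 18, 17, 16 → 15 (−1 each step).
Combining the parts gives m.116.15.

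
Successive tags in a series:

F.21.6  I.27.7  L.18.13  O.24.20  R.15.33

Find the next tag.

U.21.53

Letter: F, I, L, O, R → U (letters move forward 3 places in the alphabet).
Second component: 21, 27, 18, 24, 15 → 21 (alternating steps +6, −9, +6, −9, …).
Third component goes 6, 7, 13, 20, 33 → 53 (each term is the sum of the two before it).
Putting it together: U.21.53.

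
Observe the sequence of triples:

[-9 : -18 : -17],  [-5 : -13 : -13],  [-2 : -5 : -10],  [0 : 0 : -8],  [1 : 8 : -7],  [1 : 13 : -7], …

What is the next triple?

First value goes -9, -5, -2, 0, 1, 1 → 0 (differences are 4, 3, 2, … (decreasing by 1 each time)).
Second value goes -18, -13, -5, 0, 8, 13 → 21 (alternating steps +5, +8, +5, +8, …).
For the third value, always 8 less than the first value: -17, -13, -10, -8, -7, -7 → -8.
Combining the parts gives [0 : 21 : -8].

[0 : 21 : -8]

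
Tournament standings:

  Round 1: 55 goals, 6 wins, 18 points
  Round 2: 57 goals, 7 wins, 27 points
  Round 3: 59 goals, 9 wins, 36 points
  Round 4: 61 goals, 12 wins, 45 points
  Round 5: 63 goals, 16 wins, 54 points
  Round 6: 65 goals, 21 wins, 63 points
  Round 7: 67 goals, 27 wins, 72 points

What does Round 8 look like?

69 goals, 34 wins, 81 points

Goals: 55, 57, 59, 61, 63, 65, 67 → 69 (+2 each step).
Wins goes 6, 7, 9, 12, 16, 21, 27 → 34 (differences are 1, 2, 3, … (increasing by 1 each time)).
Points: +9 each step, so 18, 27, 36, 45, 54, 63, 72 → 81.
Combining the parts gives 69 goals, 34 wins, 81 points.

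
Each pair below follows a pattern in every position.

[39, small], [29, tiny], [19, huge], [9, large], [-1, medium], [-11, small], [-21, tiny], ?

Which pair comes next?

First part goes 39, 29, 19, 9, -1, -11, -21 → -31 (−10 each step).
For the size, repeats small → tiny → huge → large → medium: small, tiny, huge, large, medium, small, tiny → huge.
Combining the parts gives [-31, huge].

[-31, huge]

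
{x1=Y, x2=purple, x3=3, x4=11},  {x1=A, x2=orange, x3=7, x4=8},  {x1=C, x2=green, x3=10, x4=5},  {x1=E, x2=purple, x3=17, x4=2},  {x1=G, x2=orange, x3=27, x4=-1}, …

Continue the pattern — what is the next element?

X1: letters move forward 2 places in the alphabet, wrapping Z→A, so Y, A, C, E, G → I.
X2: repeats purple → orange → green, so purple, orange, green, purple, orange → green.
X3 — each term is the sum of the two before it: 3, 7, 10, 17, 27 → 44.
X4: −3 each step, so 11, 8, 5, 2, -1 → -4.
Combining the parts gives {x1=I, x2=green, x3=44, x4=-4}.

{x1=I, x2=green, x3=44, x4=-4}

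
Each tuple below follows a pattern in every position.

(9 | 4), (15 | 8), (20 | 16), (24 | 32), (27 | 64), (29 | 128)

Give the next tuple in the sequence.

First component — differences are 6, 5, 4, … (decreasing by 1 each time): 9, 15, 20, 24, 27, 29 → 30.
Second component goes 4, 8, 16, 32, 64, 128 → 256 (×2 each step).
Combining the parts gives (30 | 256).

(30 | 256)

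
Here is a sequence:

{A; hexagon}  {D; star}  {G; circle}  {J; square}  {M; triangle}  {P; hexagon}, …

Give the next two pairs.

Letter: letters move forward 3 places in the alphabet, so A, D, G, J, M, P → S → V.
Shape: repeats hexagon → star → circle → square → triangle; hexagon, star, circle, square, triangle, hexagon → star → circle.
So the next two pairs are {S; star} and {V; circle}.

{S; star}, {V; circle}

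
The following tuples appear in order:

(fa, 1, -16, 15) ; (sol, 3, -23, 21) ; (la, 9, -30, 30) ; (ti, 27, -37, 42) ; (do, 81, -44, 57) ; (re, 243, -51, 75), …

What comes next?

Note: runs through the solfège scale do→ti, so fa, sol, la, ti, do, re → mi.
For the second entry, ×3 each step: 1, 3, 9, 27, 81, 243 → 729.
Third entry — −7 each step: -16, -23, -30, -37, -44, -51 → -58.
Fourth entry: differences are 6, 9, 12, … (increasing by 3 each time), so 15, 21, 30, 42, 57, 75 → 96.
Combining the parts gives (mi, 729, -58, 96).

(mi, 729, -58, 96)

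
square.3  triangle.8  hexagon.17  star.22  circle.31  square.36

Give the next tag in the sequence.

Shape: repeats square → triangle → hexagon → star → circle; square, triangle, hexagon, star, circle, square → triangle.
Second component: alternating steps +5, +9, +5, +9, …, so 3, 8, 17, 22, 31, 36 → 45.
Combining the parts gives triangle.45.

triangle.45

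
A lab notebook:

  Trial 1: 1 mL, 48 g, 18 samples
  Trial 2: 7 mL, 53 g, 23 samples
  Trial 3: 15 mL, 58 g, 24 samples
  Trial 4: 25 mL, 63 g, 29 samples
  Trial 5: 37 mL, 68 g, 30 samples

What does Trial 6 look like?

51 mL, 73 g, 35 samples

ML — differences are 6, 8, 10, … (increasing by 2 each time): 1, 7, 15, 25, 37 → 51.
For the g, +5 each step: 48, 53, 58, 63, 68 → 73.
Samples: alternating steps +5, +1, +5, +1, …, so 18, 23, 24, 29, 30 → 35.
Putting it together: 51 mL, 73 g, 35 samples.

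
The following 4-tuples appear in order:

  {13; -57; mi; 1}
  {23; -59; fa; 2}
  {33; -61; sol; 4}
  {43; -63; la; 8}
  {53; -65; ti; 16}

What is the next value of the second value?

Second value — −2 each step: -57, -59, -61, -63, -65 → -67.

-67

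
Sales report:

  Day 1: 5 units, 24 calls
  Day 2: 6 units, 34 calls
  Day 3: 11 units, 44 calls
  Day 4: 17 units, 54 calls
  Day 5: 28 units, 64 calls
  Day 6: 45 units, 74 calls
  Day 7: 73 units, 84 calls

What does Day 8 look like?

118 units, 94 calls

Units: each term is the sum of the two before it, so 5, 6, 11, 17, 28, 45, 73 → 118.
Calls: +10 each step, so 24, 34, 44, 54, 64, 74, 84 → 94.
So the next line is 118 units, 94 calls.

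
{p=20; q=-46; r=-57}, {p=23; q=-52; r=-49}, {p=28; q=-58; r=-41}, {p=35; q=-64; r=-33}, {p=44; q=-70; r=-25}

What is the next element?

{p=55; q=-76; r=-17}

P goes 20, 23, 28, 35, 44 → 55 (differences are 3, 5, 7, … (increasing by 2 each time)).
For the q, −6 each step: -46, -52, -58, -64, -70 → -76.
R: +8 each step; -57, -49, -41, -33, -25 → -17.
So the next element is {p=55; q=-76; r=-17}.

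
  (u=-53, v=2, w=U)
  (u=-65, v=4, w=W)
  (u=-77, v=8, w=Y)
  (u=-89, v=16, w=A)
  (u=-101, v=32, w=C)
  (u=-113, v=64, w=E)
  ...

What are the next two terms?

(u=-125, v=128, w=G), (u=-137, v=256, w=I)

U: −12 each step, so -53, -65, -77, -89, -101, -113 → -125 → -137.
V goes 2, 4, 8, 16, 32, 64 → 128 → 256 (×2 each step).
W: U, W, Y, A, C, E → G → I (letters move forward 2 places in the alphabet, wrapping Z→A).
Putting the parts together: (u=-125, v=128, w=G) and then (u=-137, v=256, w=I).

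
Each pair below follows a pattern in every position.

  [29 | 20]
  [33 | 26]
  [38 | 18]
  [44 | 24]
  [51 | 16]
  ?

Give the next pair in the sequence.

First value: differences are 4, 5, 6, … (increasing by 1 each time), so 29, 33, 38, 44, 51 → 59.
Second value goes 20, 26, 18, 24, 16 → 22 (alternating steps +6, −8, +6, −8, …).
Combining the parts gives [59 | 22].

[59 | 22]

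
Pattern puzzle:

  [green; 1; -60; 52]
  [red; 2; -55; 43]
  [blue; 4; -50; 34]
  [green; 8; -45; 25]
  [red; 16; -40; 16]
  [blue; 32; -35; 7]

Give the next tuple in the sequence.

[green; 64; -30; -2]

Colour — repeats green → red → blue: green, red, blue, green, red, blue → green.
Second component: ×2 each step; 1, 2, 4, 8, 16, 32 → 64.
Third component — +5 each step: -60, -55, -50, -45, -40, -35 → -30.
Fourth component: 52, 43, 34, 25, 16, 7 → -2 (−9 each step).
Combining the parts gives [green; 64; -30; -2].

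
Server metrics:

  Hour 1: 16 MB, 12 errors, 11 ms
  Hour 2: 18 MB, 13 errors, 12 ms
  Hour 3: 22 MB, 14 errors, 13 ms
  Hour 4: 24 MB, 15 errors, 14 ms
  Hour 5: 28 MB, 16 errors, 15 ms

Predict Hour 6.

30 MB, 17 errors, 16 ms

MB: 16, 18, 22, 24, 28 → 30 (alternating steps +2, +4, +2, +4, …).
Errors goes 12, 13, 14, 15, 16 → 17 (+1 each step).
Ms: 11, 12, 13, 14, 15 → 16 (+1 each step).
So the next row is 30 MB, 17 errors, 16 ms.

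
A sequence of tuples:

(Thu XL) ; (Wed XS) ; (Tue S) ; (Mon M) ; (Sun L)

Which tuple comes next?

Day: runs backward through the weekdays Mon→Sun; Thu, Wed, Tue, Mon, Sun → Sat.
Size: XL, XS, S, M, L → XL (runs through clothing sizes XS→XL).
So the next tuple is (Sat XL).

(Sat XL)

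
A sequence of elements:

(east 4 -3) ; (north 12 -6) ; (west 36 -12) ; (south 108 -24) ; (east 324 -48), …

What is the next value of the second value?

Second value: 4, 12, 36, 108, 324 → 972 (×3 each step).

972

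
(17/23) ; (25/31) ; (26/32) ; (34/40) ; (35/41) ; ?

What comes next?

(43/49)

First slot — alternating steps +8, +1, +8, +1, …: 17, 25, 26, 34, 35 → 43.
Second slot goes 23, 31, 32, 40, 41 → 49 (always 6 more than the first slot).
So the next pair is (43/49).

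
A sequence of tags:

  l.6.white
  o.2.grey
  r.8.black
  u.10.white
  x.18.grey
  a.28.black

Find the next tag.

d.46.white

Letter — letters move forward 3 places in the alphabet, wrapping Z→A: l, o, r, u, x, a → d.
Second component: 6, 2, 8, 10, 18, 28 → 46 (each term is the sum of the two before it).
For the shade, repeats white → grey → black: white, grey, black, white, grey, black → white.
Putting it together: d.46.white.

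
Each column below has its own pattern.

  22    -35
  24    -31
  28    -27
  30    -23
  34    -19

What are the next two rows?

36  -15; 40  -11

First component goes 22, 24, 28, 30, 34 → 36 → 40 (alternating steps +2, +4, +2, +4, …).
Second component goes -35, -31, -27, -23, -19 → -15 → -11 (+4 each step).
So the next two rows are 36  -15 and 40  -11.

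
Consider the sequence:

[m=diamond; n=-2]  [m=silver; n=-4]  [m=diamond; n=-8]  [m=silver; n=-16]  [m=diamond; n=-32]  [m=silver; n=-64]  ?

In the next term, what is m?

diamond

For the m, alternates diamond ↔ silver: diamond, silver, diamond, silver, diamond, silver → diamond.
N: ×2 each step, so -2, -4, -8, -16, -32, -64 → -128.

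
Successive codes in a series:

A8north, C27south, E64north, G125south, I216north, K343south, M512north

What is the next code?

Letter — letters move forward 2 places in the alphabet: A, C, E, G, I, K, M → O.
Second component: perfect cubes: 2³, 3³, 4³, …; 8, 27, 64, 125, 216, 343, 512 → 729.
Direction: alternates north ↔ south, so north, south, north, south, north, south, north → south.
Combining the parts gives O729south.

O729south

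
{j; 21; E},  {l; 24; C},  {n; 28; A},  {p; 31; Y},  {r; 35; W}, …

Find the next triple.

{t; 38; U}

First letter goes j, l, n, p, r → t (letters move forward 2 places in the alphabet).
Second entry goes 21, 24, 28, 31, 35 → 38 (alternating steps +3, +4, +3, +4, …).
For the second letter, letters move back 2 places in the alphabet, wrapping A→Z: E, C, A, Y, W → U.
Combining the parts gives {t; 38; U}.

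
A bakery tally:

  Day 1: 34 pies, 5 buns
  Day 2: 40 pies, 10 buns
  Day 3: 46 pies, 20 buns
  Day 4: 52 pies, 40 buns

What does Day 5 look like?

Pies goes 34, 40, 46, 52 → 58 (+6 each step).
Buns goes 5, 10, 20, 40 → 80 (×2 each step).
Putting it together: 58 pies, 80 buns.

58 pies, 80 buns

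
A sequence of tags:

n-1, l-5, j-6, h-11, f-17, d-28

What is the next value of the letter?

b

Letter goes n, l, j, h, f, d → b (letters move back 2 places in the alphabet).
Second component: each term is the sum of the two before it, so 1, 5, 6, 11, 17, 28 → 45.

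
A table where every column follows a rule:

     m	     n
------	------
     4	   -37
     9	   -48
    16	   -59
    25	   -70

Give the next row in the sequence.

Column m — perfect squares: 2², 3², 4², …: 4, 9, 16, 25 → 36.
Column n goes -37, -48, -59, -70 → -81 (−11 each step).
So the next row is 36  -81.

36  -81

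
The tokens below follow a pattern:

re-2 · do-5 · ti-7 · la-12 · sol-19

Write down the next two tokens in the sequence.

fa-31 then mi-50

Note: re, do, ti, la, sol → fa → mi (runs backward through the solfège scale do→ti).
Second component goes 2, 5, 7, 12, 19 → 31 → 50 (each term is the sum of the two before it).
So the next two tokens are fa-31 and mi-50.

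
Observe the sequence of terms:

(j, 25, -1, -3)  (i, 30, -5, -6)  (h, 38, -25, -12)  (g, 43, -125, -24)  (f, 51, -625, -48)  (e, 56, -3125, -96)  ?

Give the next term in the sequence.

Letter: j, i, h, g, f, e → d (letters move back 1 place in the alphabet).
Second component: alternating steps +5, +8, +5, +8, …; 25, 30, 38, 43, 51, 56 → 64.
For the third component, ×5 each step: -1, -5, -25, -125, -625, -3125 → -15625.
For the fourth component, ×2 each step: -3, -6, -12, -24, -48, -96 → -192.
Putting it together: (d, 64, -15625, -192).

(d, 64, -15625, -192)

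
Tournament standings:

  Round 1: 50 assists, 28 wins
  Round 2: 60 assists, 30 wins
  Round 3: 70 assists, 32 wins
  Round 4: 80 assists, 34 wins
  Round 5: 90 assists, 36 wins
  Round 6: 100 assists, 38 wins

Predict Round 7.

Assists — +10 each step: 50, 60, 70, 80, 90, 100 → 110.
Wins: 28, 30, 32, 34, 36, 38 → 40 (+2 each step).
Putting it together: 110 assists, 40 wins.

110 assists, 40 wins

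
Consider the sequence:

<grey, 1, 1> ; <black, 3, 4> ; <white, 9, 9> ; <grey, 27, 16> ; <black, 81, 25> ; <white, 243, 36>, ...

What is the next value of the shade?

grey

Shade: grey, black, white, grey, black, white → grey (repeats grey → black → white).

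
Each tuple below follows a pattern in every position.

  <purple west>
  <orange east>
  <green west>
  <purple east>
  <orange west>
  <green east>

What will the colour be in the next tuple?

Colour: repeats purple → orange → green, so purple, orange, green, purple, orange, green → purple.

purple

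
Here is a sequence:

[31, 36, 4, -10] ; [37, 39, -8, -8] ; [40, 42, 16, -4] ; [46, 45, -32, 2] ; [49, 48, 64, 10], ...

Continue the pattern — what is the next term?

First component: alternating steps +6, +3, +6, +3, …, so 31, 37, 40, 46, 49 → 55.
Second component: +3 each step, so 36, 39, 42, 45, 48 → 51.
Third component: ×(-2) each step; 4, -8, 16, -32, 64 → -128.
Fourth component — differences are 2, 4, 6, … (increasing by 2 each time): -10, -8, -4, 2, 10 → 20.
Combining the parts gives [55, 51, -128, 20].

[55, 51, -128, 20]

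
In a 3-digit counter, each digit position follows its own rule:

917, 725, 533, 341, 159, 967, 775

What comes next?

583

First digit — −2 each step, mod 10: 9, 7, 5, 3, 1, 9, 7 → 5.
Second digit: +1 each step, mod 10; 1, 2, 3, 4, 5, 6, 7 → 8.
Third digit: −2 each step, mod 10; 7, 5, 3, 1, 9, 7, 5 → 3.
Combining the parts gives 583.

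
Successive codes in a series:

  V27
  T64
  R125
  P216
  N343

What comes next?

L512

Letter: letters move back 2 places in the alphabet, so V, T, R, P, N → L.
Second component — perfect cubes: 3³, 4³, 5³, …: 27, 64, 125, 216, 343 → 512.
So the next code is L512.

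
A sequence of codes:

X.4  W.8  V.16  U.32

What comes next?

T.64

Letter: letters move back 1 place in the alphabet; X, W, V, U → T.
Second component: ×2 each step, so 4, 8, 16, 32 → 64.
Putting it together: T.64.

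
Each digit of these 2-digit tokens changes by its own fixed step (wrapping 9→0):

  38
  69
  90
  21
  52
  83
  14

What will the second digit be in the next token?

First digit: +3 each step, mod 10, so 3, 6, 9, 2, 5, 8, 1 → 4.
Second digit: +1 each step, mod 10; 8, 9, 0, 1, 2, 3, 4 → 5.

5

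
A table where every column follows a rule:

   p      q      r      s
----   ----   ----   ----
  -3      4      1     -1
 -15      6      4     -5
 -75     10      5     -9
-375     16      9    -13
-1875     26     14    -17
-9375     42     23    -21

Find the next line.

Column p: ×5 each step; -3, -15, -75, -375, -1875, -9375 → -46875.
Column q — each term is the sum of the two before it: 4, 6, 10, 16, 26, 42 → 68.
Column r: each term is the sum of the two before it, so 1, 4, 5, 9, 14, 23 → 37.
Column s: −4 each step, so -1, -5, -9, -13, -17, -21 → -25.
Putting it together: -46875  68  37  -25.

-46875  68  37  -25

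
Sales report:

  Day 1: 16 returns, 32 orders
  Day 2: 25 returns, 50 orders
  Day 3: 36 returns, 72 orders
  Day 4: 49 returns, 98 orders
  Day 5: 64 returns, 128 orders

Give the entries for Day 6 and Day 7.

Returns: perfect squares: 4², 5², 6², …; 16, 25, 36, 49, 64 → 81 → 100.
Orders: always 2 × the returns; 32, 50, 72, 98, 128 → 162 → 200.
Putting the parts together: 81 returns, 162 orders and then 100 returns, 200 orders.

81 returns, 162 orders; 100 returns, 200 orders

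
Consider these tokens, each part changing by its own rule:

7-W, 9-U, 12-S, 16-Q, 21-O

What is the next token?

First component goes 7, 9, 12, 16, 21 → 27 (differences are 2, 3, 4, … (increasing by 1 each time)).
Letter: letters move back 2 places in the alphabet, so W, U, S, Q, O → M.
Combining the parts gives 27-M.

27-M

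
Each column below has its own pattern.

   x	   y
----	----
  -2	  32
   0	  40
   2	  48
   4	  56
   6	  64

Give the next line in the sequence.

8  72

Column x: +2 each step, so -2, 0, 2, 4, 6 → 8.
For the column y, +8 each step: 32, 40, 48, 56, 64 → 72.
So the next line is 8  72.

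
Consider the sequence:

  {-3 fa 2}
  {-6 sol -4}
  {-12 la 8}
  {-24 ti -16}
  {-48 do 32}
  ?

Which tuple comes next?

First part: -3, -6, -12, -24, -48 → -96 (×2 each step).
Note: runs through the solfège scale do→ti, so fa, sol, la, ti, do → re.
For the third part, ×(-2) each step: 2, -4, 8, -16, 32 → -64.
Putting it together: {-96 re -64}.

{-96 re -64}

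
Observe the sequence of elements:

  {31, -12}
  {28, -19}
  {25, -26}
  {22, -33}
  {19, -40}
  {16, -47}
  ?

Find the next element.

First part: 31, 28, 25, 22, 19, 16 → 13 (−3 each step).
Second part: −7 each step, so -12, -19, -26, -33, -40, -47 → -54.
Putting it together: {13, -54}.

{13, -54}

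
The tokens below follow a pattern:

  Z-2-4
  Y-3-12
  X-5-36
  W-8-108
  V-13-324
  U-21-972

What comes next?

T-34-2916

Letter: letters move back 1 place in the alphabet; Z, Y, X, W, V, U → T.
Second component: each term is the sum of the two before it; 2, 3, 5, 8, 13, 21 → 34.
For the third component, ×3 each step: 4, 12, 36, 108, 324, 972 → 2916.
So the next token is T-34-2916.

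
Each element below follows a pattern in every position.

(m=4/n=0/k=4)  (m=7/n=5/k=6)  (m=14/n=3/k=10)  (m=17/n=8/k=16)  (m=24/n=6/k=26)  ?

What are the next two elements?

M: alternating steps +3, +7, +3, +7, …; 4, 7, 14, 17, 24 → 27 → 34.
N goes 0, 5, 3, 8, 6 → 11 → 9 (alternating steps +5, −2, +5, −2, …).
K: 4, 6, 10, 16, 26 → 42 → 68 (each term is the sum of the two before it).
So the next two elements are (m=27/n=11/k=42) and (m=34/n=9/k=68).

(m=27/n=11/k=42), (m=34/n=9/k=68)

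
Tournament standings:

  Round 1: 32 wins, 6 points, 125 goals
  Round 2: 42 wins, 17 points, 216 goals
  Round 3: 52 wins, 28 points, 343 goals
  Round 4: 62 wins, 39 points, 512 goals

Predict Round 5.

For the wins, +10 each step: 32, 42, 52, 62 → 72.
Points: 6, 17, 28, 39 → 50 (+11 each step).
Goals — perfect cubes: 5³, 6³, 7³, …: 125, 216, 343, 512 → 729.
Putting it together: 72 wins, 50 points, 729 goals.

72 wins, 50 points, 729 goals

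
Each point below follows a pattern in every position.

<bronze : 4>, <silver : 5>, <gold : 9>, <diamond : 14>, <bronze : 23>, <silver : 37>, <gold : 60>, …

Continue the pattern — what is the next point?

Rank: repeats bronze → silver → gold → diamond; bronze, silver, gold, diamond, bronze, silver, gold → diamond.
For the second value, each term is the sum of the two before it: 4, 5, 9, 14, 23, 37, 60 → 97.
So the next point is <diamond : 97>.

<diamond : 97>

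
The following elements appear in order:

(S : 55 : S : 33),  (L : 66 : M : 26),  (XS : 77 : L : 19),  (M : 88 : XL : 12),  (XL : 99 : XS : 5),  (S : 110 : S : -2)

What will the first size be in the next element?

First size — repeats S → L → XS → M → XL: S, L, XS, M, XL, S → L.

L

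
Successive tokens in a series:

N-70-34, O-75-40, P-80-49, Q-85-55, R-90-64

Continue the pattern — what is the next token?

Letter: letters move forward 1 place in the alphabet, so N, O, P, Q, R → S.
Second component — +5 each step: 70, 75, 80, 85, 90 → 95.
Third component: alternating steps +6, +9, +6, +9, …; 34, 40, 49, 55, 64 → 70.
So the next token is S-95-70.

S-95-70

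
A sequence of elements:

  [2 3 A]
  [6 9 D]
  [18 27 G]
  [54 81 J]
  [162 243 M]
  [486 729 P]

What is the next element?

[1458 2187 S]

First component — ×3 each step: 2, 6, 18, 54, 162, 486 → 1458.
Second component: ×3 each step; 3, 9, 27, 81, 243, 729 → 2187.
Letter goes A, D, G, J, M, P → S (letters move forward 3 places in the alphabet).
Putting it together: [1458 2187 S].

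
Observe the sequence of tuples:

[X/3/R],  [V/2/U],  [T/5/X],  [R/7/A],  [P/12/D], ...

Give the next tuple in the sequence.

First letter: letters move back 2 places in the alphabet, so X, V, T, R, P → N.
Second value: each term is the sum of the two before it, so 3, 2, 5, 7, 12 → 19.
Second letter — letters move forward 3 places in the alphabet, wrapping Z→A: R, U, X, A, D → G.
Combining the parts gives [N/19/G].

[N/19/G]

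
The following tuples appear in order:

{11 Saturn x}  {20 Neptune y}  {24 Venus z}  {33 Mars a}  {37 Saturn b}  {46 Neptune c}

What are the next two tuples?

{50 Venus d}, {59 Mars e}

For the first part, alternating steps +9, +4, +9, +4, …: 11, 20, 24, 33, 37, 46 → 50 → 59.
Planet: repeats Saturn → Neptune → Venus → Mars; Saturn, Neptune, Venus, Mars, Saturn, Neptune → Venus → Mars.
Letter: letters move forward 1 place in the alphabet, wrapping Z→A; x, y, z, a, b, c → d → e.
Putting the parts together: {50 Venus d} and then {59 Mars e}.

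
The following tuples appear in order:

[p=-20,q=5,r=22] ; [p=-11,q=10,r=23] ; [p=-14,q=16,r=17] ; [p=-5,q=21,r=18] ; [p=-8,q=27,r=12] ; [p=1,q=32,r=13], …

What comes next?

[p=-2,q=38,r=7]

P goes -20, -11, -14, -5, -8, 1 → -2 (alternating steps +9, −3, +9, −3, …).
Q: 5, 10, 16, 21, 27, 32 → 38 (alternating steps +5, +6, +5, +6, …).
R: alternating steps +1, −6, +1, −6, …; 22, 23, 17, 18, 12, 13 → 7.
Combining the parts gives [p=-2,q=38,r=7].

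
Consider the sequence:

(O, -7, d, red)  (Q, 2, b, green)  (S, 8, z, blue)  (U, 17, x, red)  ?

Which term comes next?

For the first letter, letters move forward 2 places in the alphabet: O, Q, S, U → W.
Second coordinate: -7, 2, 8, 17 → 23 (alternating steps +9, +6, +9, +6, …).
Second letter — letters move back 2 places in the alphabet, wrapping A→Z: d, b, z, x → v.
Colour: repeats red → green → blue, so red, green, blue, red → green.
Combining the parts gives (W, 23, v, green).

(W, 23, v, green)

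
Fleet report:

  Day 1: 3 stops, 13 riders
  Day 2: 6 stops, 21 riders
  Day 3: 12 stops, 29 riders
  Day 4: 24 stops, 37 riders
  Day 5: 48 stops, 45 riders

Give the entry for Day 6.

For the stops, ×2 each step: 3, 6, 12, 24, 48 → 96.
Riders — +8 each step: 13, 21, 29, 37, 45 → 53.
Combining the parts gives 96 stops, 53 riders.

96 stops, 53 riders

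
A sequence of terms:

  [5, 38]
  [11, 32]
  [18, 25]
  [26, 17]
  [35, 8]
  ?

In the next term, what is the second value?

-2

First value — differences are 6, 7, 8, … (increasing by 1 each time): 5, 11, 18, 26, 35 → 45.
Second value: together with the first value always sums to 43, so 38, 32, 25, 17, 8 → -2.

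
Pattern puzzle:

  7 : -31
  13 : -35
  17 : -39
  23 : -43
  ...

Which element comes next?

27 : -47

For the first part, alternating steps +6, +4, +6, +4, …: 7, 13, 17, 23 → 27.
Second part: −4 each step; -31, -35, -39, -43 → -47.
Combining the parts gives 27 : -47.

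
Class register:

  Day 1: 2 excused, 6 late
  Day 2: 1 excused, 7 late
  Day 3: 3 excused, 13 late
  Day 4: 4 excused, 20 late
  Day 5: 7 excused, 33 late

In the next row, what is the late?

Late — each term is the sum of the two before it: 6, 7, 13, 20, 33 → 53.

53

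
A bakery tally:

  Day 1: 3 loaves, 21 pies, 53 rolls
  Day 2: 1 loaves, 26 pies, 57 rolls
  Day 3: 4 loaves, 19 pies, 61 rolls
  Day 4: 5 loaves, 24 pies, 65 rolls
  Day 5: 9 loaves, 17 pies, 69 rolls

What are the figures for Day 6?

Loaves: 3, 1, 4, 5, 9 → 14 (each term is the sum of the two before it).
Pies — alternating steps +5, −7, +5, −7, …: 21, 26, 19, 24, 17 → 22.
Rolls: +4 each step, so 53, 57, 61, 65, 69 → 73.
So the next record is 14 loaves, 22 pies, 73 rolls.

14 loaves, 22 pies, 73 rolls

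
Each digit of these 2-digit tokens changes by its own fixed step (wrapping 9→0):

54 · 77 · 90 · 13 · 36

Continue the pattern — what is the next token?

59

First digit: 5, 7, 9, 1, 3 → 5 (+2 each step, mod 10).
Second digit: +3 each step, mod 10, so 4, 7, 0, 3, 6 → 9.
Putting it together: 59.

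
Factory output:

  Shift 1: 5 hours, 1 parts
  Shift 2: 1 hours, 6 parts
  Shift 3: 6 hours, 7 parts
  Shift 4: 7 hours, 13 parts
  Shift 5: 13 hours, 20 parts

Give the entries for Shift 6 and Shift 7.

Hours: each term is the sum of the two before it; 5, 1, 6, 7, 13 → 20 → 33.
For the parts, each term is the sum of the two before it: 1, 6, 7, 13, 20 → 33 → 53.
So the next two rows are 20 hours, 33 parts and 33 hours, 53 parts.

20 hours, 33 parts; 33 hours, 53 parts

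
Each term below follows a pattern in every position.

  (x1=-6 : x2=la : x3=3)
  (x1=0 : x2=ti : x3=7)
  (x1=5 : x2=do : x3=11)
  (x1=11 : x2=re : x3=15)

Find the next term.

X1: alternating steps +6, +5, +6, +5, …, so -6, 0, 5, 11 → 16.
X2 — runs through the solfège scale do→ti: la, ti, do, re → mi.
X3: +4 each step; 3, 7, 11, 15 → 19.
So the next term is (x1=16 : x2=mi : x3=19).

(x1=16 : x2=mi : x3=19)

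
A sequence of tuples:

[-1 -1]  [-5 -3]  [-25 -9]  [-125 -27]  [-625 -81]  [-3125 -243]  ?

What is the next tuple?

First slot: ×5 each step, so -1, -5, -25, -125, -625, -3125 → -15625.
Second slot: ×3 each step; -1, -3, -9, -27, -81, -243 → -729.
Combining the parts gives [-15625 -729].

[-15625 -729]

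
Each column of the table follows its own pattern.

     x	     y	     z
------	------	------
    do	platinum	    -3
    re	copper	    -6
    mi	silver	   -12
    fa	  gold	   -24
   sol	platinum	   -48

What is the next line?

Column x — runs through the solfège scale do→ti: do, re, mi, fa, sol → la.
Column y: repeats platinum → copper → silver → gold; platinum, copper, silver, gold, platinum → copper.
Column z: -3, -6, -12, -24, -48 → -96 (×2 each step).
Putting it together: la  copper  -96.

la  copper  -96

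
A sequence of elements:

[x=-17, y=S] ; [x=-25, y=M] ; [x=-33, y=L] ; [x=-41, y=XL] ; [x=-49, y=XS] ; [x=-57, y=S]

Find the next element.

[x=-65, y=M]

X: −8 each step, so -17, -25, -33, -41, -49, -57 → -65.
For the y, repeats S → M → L → XL → XS: S, M, L, XL, XS, S → M.
So the next element is [x=-65, y=M].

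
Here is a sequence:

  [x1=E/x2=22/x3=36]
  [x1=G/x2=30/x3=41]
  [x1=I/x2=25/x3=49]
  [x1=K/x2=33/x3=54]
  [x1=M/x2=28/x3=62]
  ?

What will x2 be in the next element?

For the x2, alternating steps +8, −5, +8, −5, …: 22, 30, 25, 33, 28 → 36.

36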